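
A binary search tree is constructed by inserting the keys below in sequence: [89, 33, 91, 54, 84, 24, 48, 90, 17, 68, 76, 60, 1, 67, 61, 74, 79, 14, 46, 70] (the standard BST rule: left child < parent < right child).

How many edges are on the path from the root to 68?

Insert 89: tree is empty, so 89 becomes the root.
Insert 33: 33 < 89 → go left. Place as left child of 89.
Insert 91: 91 > 89 → go right. Place as right child of 89.
Insert 54: 54 < 89 → go left; 54 > 33 → go right. Place as right child of 33.
Insert 84: 84 < 89 → go left; 84 > 33 → go right; 84 > 54 → go right. Place as right child of 54.
Insert 24: 24 < 89 → go left; 24 < 33 → go left. Place as left child of 33.
Insert 48: 48 < 89 → go left; 48 > 33 → go right; 48 < 54 → go left. Place as left child of 54.
Insert 90: 90 > 89 → go right; 90 < 91 → go left. Place as left child of 91.
Insert 17: 17 < 89 → go left; 17 < 33 → go left; 17 < 24 → go left. Place as left child of 24.
Insert 68: 68 < 89 → go left; 68 > 33 → go right; 68 > 54 → go right; 68 < 84 → go left. Place as left child of 84.
Insert 76: 76 < 89 → go left; 76 > 33 → go right; 76 > 54 → go right; 76 < 84 → go left; 76 > 68 → go right. Place as right child of 68.
Insert 60: 60 < 89 → go left; 60 > 33 → go right; 60 > 54 → go right; 60 < 84 → go left; 60 < 68 → go left. Place as left child of 68.
Insert 1: 1 < 89 → go left; 1 < 33 → go left; 1 < 24 → go left; 1 < 17 → go left. Place as left child of 17.
Insert 67: 67 < 89 → go left; 67 > 33 → go right; 67 > 54 → go right; 67 < 84 → go left; 67 < 68 → go left; 67 > 60 → go right. Place as right child of 60.
Insert 61: 61 < 89 → go left; 61 > 33 → go right; 61 > 54 → go right; 61 < 84 → go left; 61 < 68 → go left; 61 > 60 → go right; 61 < 67 → go left. Place as left child of 67.
Insert 74: 74 < 89 → go left; 74 > 33 → go right; 74 > 54 → go right; 74 < 84 → go left; 74 > 68 → go right; 74 < 76 → go left. Place as left child of 76.
Insert 79: 79 < 89 → go left; 79 > 33 → go right; 79 > 54 → go right; 79 < 84 → go left; 79 > 68 → go right; 79 > 76 → go right. Place as right child of 76.
Insert 14: 14 < 89 → go left; 14 < 33 → go left; 14 < 24 → go left; 14 < 17 → go left; 14 > 1 → go right. Place as right child of 1.
Insert 46: 46 < 89 → go left; 46 > 33 → go right; 46 < 54 → go left; 46 < 48 → go left. Place as left child of 48.
Insert 70: 70 < 89 → go left; 70 > 33 → go right; 70 > 54 → go right; 70 < 84 → go left; 70 > 68 → go right; 70 < 76 → go left; 70 < 74 → go left. Place as left child of 74.

Path to 68: 89 → 33 → 54 → 84 → 68, which is 4 edges.

4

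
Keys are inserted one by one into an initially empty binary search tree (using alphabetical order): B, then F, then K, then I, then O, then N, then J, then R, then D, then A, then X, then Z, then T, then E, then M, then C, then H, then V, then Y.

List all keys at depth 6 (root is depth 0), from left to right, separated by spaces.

T Z

Insert B: tree is empty, so B becomes the root.
Insert F: F > B → go right. Place as right child of B.
Insert K: K > B → go right; K > F → go right. Place as right child of F.
Insert I: I > B → go right; I > F → go right; I < K → go left. Place as left child of K.
Insert O: O > B → go right; O > F → go right; O > K → go right. Place as right child of K.
Insert N: N > B → go right; N > F → go right; N > K → go right; N < O → go left. Place as left child of O.
Insert J: J > B → go right; J > F → go right; J < K → go left; J > I → go right. Place as right child of I.
Insert R: R > B → go right; R > F → go right; R > K → go right; R > O → go right. Place as right child of O.
Insert D: D > B → go right; D < F → go left. Place as left child of F.
Insert A: A < B → go left. Place as left child of B.
Insert X: X > B → go right; X > F → go right; X > K → go right; X > O → go right; X > R → go right. Place as right child of R.
Insert Z: Z > B → go right; Z > F → go right; Z > K → go right; Z > O → go right; Z > R → go right; Z > X → go right. Place as right child of X.
Insert T: T > B → go right; T > F → go right; T > K → go right; T > O → go right; T > R → go right; T < X → go left. Place as left child of X.
Insert E: E > B → go right; E < F → go left; E > D → go right. Place as right child of D.
Insert M: M > B → go right; M > F → go right; M > K → go right; M < O → go left; M < N → go left. Place as left child of N.
Insert C: C > B → go right; C < F → go left; C < D → go left. Place as left child of D.
Insert H: H > B → go right; H > F → go right; H < K → go left; H < I → go left. Place as left child of I.
Insert V: V > B → go right; V > F → go right; V > K → go right; V > O → go right; V > R → go right; V < X → go left; V > T → go right. Place as right child of T.
Insert Y: Y > B → go right; Y > F → go right; Y > K → go right; Y > O → go right; Y > R → go right; Y > X → go right; Y < Z → go left. Place as left child of Z.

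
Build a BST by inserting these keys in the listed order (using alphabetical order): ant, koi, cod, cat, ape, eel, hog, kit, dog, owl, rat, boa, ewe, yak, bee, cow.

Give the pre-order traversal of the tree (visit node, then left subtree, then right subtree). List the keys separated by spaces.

Insert ant: tree is empty, so ant becomes the root.
Insert koi: koi > ant → go right. Place as right child of ant.
Insert cod: cod > ant → go right; cod < koi → go left. Place as left child of koi.
Insert cat: cat > ant → go right; cat < koi → go left; cat < cod → go left. Place as left child of cod.
Insert ape: ape > ant → go right; ape < koi → go left; ape < cod → go left; ape < cat → go left. Place as left child of cat.
Insert eel: eel > ant → go right; eel < koi → go left; eel > cod → go right. Place as right child of cod.
Insert hog: hog > ant → go right; hog < koi → go left; hog > cod → go right; hog > eel → go right. Place as right child of eel.
Insert kit: kit > ant → go right; kit < koi → go left; kit > cod → go right; kit > eel → go right; kit > hog → go right. Place as right child of hog.
Insert dog: dog > ant → go right; dog < koi → go left; dog > cod → go right; dog < eel → go left. Place as left child of eel.
Insert owl: owl > ant → go right; owl > koi → go right. Place as right child of koi.
Insert rat: rat > ant → go right; rat > koi → go right; rat > owl → go right. Place as right child of owl.
Insert boa: boa > ant → go right; boa < koi → go left; boa < cod → go left; boa < cat → go left; boa > ape → go right. Place as right child of ape.
Insert ewe: ewe > ant → go right; ewe < koi → go left; ewe > cod → go right; ewe > eel → go right; ewe < hog → go left. Place as left child of hog.
Insert yak: yak > ant → go right; yak > koi → go right; yak > owl → go right; yak > rat → go right. Place as right child of rat.
Insert bee: bee > ant → go right; bee < koi → go left; bee < cod → go left; bee < cat → go left; bee > ape → go right; bee < boa → go left. Place as left child of boa.
Insert cow: cow > ant → go right; cow < koi → go left; cow > cod → go right; cow < eel → go left; cow < dog → go left. Place as left child of dog.

ant koi cod cat ape boa bee eel dog cow hog ewe kit owl rat yak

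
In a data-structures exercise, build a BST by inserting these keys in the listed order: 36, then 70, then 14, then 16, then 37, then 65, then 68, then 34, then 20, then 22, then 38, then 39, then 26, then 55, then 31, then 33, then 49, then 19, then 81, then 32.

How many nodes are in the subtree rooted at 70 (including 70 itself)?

36: root
70: right child of 36 (depth 1)
14: left child of 36 (depth 1)
16: right child of 14 (depth 2)
37: left child of 70 (depth 2)
65: right child of 37 (depth 3)
68: right child of 65 (depth 4)
34: right child of 16 (depth 3)
20: left child of 34 (depth 4)
22: right child of 20 (depth 5)
38: left child of 65 (depth 4)
39: right child of 38 (depth 5)
26: right child of 22 (depth 6)
55: right child of 39 (depth 6)
31: right child of 26 (depth 7)
33: right child of 31 (depth 8)
49: left child of 55 (depth 7)
19: left child of 20 (depth 5)
81: right child of 70 (depth 2)
32: left child of 33 (depth 9)

Subtree rooted at 70 contains: 70, 37, 65, 38, 39, 55, 49, 68, 81 — 9 nodes.

9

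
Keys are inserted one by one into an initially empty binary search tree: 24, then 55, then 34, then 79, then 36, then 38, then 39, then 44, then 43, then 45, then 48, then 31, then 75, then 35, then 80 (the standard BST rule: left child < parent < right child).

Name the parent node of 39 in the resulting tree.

38

Resulting structure (node: left, right):
  24: L=–, R=55
  55: L=34, R=79
  34: L=31, R=36
  79: L=75, R=80
  36: L=35, R=38
  38: L=–, R=39
  39: L=–, R=44
  44: L=43, R=45
  43: L=–, R=–
  45: L=–, R=48
  48: L=–, R=–
  31: L=–, R=–
  75: L=–, R=–
  35: L=–, R=–
  80: L=–, R=–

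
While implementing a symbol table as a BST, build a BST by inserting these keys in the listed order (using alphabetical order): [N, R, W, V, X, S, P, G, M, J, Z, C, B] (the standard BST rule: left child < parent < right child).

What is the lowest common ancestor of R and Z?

R

Insert N: tree is empty, so N becomes the root.
Insert R: R > N → go right. Place as right child of N.
Insert W: W > N → go right; W > R → go right. Place as right child of R.
Insert V: V > N → go right; V > R → go right; V < W → go left. Place as left child of W.
Insert X: X > N → go right; X > R → go right; X > W → go right. Place as right child of W.
Insert S: S > N → go right; S > R → go right; S < W → go left; S < V → go left. Place as left child of V.
Insert P: P > N → go right; P < R → go left. Place as left child of R.
Insert G: G < N → go left. Place as left child of N.
Insert M: M < N → go left; M > G → go right. Place as right child of G.
Insert J: J < N → go left; J > G → go right; J < M → go left. Place as left child of M.
Insert Z: Z > N → go right; Z > R → go right; Z > W → go right; Z > X → go right. Place as right child of X.
Insert C: C < N → go left; C < G → go left. Place as left child of G.
Insert B: B < N → go left; B < G → go left; B < C → go left. Place as left child of C.

Path to R: N → R
Path to Z: N → R → W → X → Z
R lies on both paths and is an ancestor of the other node.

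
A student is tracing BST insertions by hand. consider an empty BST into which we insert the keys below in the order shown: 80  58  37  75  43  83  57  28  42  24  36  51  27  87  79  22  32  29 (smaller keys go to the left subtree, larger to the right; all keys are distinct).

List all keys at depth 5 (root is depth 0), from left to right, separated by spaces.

22 27 32 51

80: root
58: left child of 80 (depth 1)
37: left child of 58 (depth 2)
75: right child of 58 (depth 2)
43: right child of 37 (depth 3)
83: right child of 80 (depth 1)
57: right child of 43 (depth 4)
28: left child of 37 (depth 3)
42: left child of 43 (depth 4)
24: left child of 28 (depth 4)
36: right child of 28 (depth 4)
51: left child of 57 (depth 5)
27: right child of 24 (depth 5)
87: right child of 83 (depth 2)
79: right child of 75 (depth 3)
22: left child of 24 (depth 5)
32: left child of 36 (depth 5)
29: left child of 32 (depth 6)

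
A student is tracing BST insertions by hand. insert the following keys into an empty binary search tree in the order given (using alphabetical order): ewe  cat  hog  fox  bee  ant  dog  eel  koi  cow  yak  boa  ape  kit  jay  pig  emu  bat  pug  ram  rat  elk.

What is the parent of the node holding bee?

ewe: root
cat: left child of ewe (depth 1)
hog: right child of ewe (depth 1)
fox: left child of hog (depth 2)
bee: left child of cat (depth 2)
ant: left child of bee (depth 3)
dog: right child of cat (depth 2)
eel: right child of dog (depth 3)
koi: right child of hog (depth 2)
cow: left child of dog (depth 3)
yak: right child of koi (depth 3)
boa: right child of bee (depth 3)
ape: right child of ant (depth 4)
kit: left child of koi (depth 3)
jay: left child of kit (depth 4)
pig: left child of yak (depth 4)
emu: right child of eel (depth 4)
bat: right child of ape (depth 5)
pug: right child of pig (depth 5)
ram: right child of pug (depth 6)
rat: right child of ram (depth 7)
elk: left child of emu (depth 5)

cat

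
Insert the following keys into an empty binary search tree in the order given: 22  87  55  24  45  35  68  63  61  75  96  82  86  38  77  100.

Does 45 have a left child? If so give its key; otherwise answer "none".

Insert 22: tree is empty, so 22 becomes the root.
Insert 87: 87 > 22 → go right. Place as right child of 22.
Insert 55: 55 > 22 → go right; 55 < 87 → go left. Place as left child of 87.
Insert 24: 24 > 22 → go right; 24 < 87 → go left; 24 < 55 → go left. Place as left child of 55.
Insert 45: 45 > 22 → go right; 45 < 87 → go left; 45 < 55 → go left; 45 > 24 → go right. Place as right child of 24.
Insert 35: 35 > 22 → go right; 35 < 87 → go left; 35 < 55 → go left; 35 > 24 → go right; 35 < 45 → go left. Place as left child of 45.
Insert 68: 68 > 22 → go right; 68 < 87 → go left; 68 > 55 → go right. Place as right child of 55.
Insert 63: 63 > 22 → go right; 63 < 87 → go left; 63 > 55 → go right; 63 < 68 → go left. Place as left child of 68.
Insert 61: 61 > 22 → go right; 61 < 87 → go left; 61 > 55 → go right; 61 < 68 → go left; 61 < 63 → go left. Place as left child of 63.
Insert 75: 75 > 22 → go right; 75 < 87 → go left; 75 > 55 → go right; 75 > 68 → go right. Place as right child of 68.
Insert 96: 96 > 22 → go right; 96 > 87 → go right. Place as right child of 87.
Insert 82: 82 > 22 → go right; 82 < 87 → go left; 82 > 55 → go right; 82 > 68 → go right; 82 > 75 → go right. Place as right child of 75.
Insert 86: 86 > 22 → go right; 86 < 87 → go left; 86 > 55 → go right; 86 > 68 → go right; 86 > 75 → go right; 86 > 82 → go right. Place as right child of 82.
Insert 38: 38 > 22 → go right; 38 < 87 → go left; 38 < 55 → go left; 38 > 24 → go right; 38 < 45 → go left; 38 > 35 → go right. Place as right child of 35.
Insert 77: 77 > 22 → go right; 77 < 87 → go left; 77 > 55 → go right; 77 > 68 → go right; 77 > 75 → go right; 77 < 82 → go left. Place as left child of 82.
Insert 100: 100 > 22 → go right; 100 > 87 → go right; 100 > 96 → go right. Place as right child of 96.

35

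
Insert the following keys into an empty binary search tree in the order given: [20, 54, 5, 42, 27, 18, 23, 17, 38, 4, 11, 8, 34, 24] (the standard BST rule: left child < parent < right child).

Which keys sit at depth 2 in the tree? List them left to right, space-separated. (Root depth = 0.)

20: root
54: right child of 20 (depth 1)
5: left child of 20 (depth 1)
42: left child of 54 (depth 2)
27: left child of 42 (depth 3)
18: right child of 5 (depth 2)
23: left child of 27 (depth 4)
17: left child of 18 (depth 3)
38: right child of 27 (depth 4)
4: left child of 5 (depth 2)
11: left child of 17 (depth 4)
8: left child of 11 (depth 5)
34: left child of 38 (depth 5)
24: right child of 23 (depth 5)

4 18 42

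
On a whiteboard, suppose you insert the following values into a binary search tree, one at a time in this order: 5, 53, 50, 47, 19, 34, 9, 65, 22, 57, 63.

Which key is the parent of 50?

53

Resulting structure (node: left, right):
  5: L=–, R=53
  53: L=50, R=65
  50: L=47, R=–
  47: L=19, R=–
  19: L=9, R=34
  34: L=22, R=–
  9: L=–, R=–
  65: L=57, R=–
  22: L=–, R=–
  57: L=–, R=63
  63: L=–, R=–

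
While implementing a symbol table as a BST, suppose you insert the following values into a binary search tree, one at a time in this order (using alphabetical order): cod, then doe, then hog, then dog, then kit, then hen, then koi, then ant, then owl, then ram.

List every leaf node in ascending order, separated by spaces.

Insert cod: tree is empty, so cod becomes the root.
Insert doe: doe > cod → go right. Place as right child of cod.
Insert hog: hog > cod → go right; hog > doe → go right. Place as right child of doe.
Insert dog: dog > cod → go right; dog > doe → go right; dog < hog → go left. Place as left child of hog.
Insert kit: kit > cod → go right; kit > doe → go right; kit > hog → go right. Place as right child of hog.
Insert hen: hen > cod → go right; hen > doe → go right; hen < hog → go left; hen > dog → go right. Place as right child of dog.
Insert koi: koi > cod → go right; koi > doe → go right; koi > hog → go right; koi > kit → go right. Place as right child of kit.
Insert ant: ant < cod → go left. Place as left child of cod.
Insert owl: owl > cod → go right; owl > doe → go right; owl > hog → go right; owl > kit → go right; owl > koi → go right. Place as right child of koi.
Insert ram: ram > cod → go right; ram > doe → go right; ram > hog → go right; ram > kit → go right; ram > koi → go right; ram > owl → go right. Place as right child of owl.

ant hen ram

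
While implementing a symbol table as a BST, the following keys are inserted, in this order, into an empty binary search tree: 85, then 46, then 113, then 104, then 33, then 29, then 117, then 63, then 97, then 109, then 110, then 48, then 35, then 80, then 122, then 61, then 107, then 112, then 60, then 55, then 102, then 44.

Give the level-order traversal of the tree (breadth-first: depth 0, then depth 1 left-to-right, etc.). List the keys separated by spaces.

Insert 85: tree is empty, so 85 becomes the root.
Insert 46: 46 < 85 → go left. Place as left child of 85.
Insert 113: 113 > 85 → go right. Place as right child of 85.
Insert 104: 104 > 85 → go right; 104 < 113 → go left. Place as left child of 113.
Insert 33: 33 < 85 → go left; 33 < 46 → go left. Place as left child of 46.
Insert 29: 29 < 85 → go left; 29 < 46 → go left; 29 < 33 → go left. Place as left child of 33.
Insert 117: 117 > 85 → go right; 117 > 113 → go right. Place as right child of 113.
Insert 63: 63 < 85 → go left; 63 > 46 → go right. Place as right child of 46.
Insert 97: 97 > 85 → go right; 97 < 113 → go left; 97 < 104 → go left. Place as left child of 104.
Insert 109: 109 > 85 → go right; 109 < 113 → go left; 109 > 104 → go right. Place as right child of 104.
Insert 110: 110 > 85 → go right; 110 < 113 → go left; 110 > 104 → go right; 110 > 109 → go right. Place as right child of 109.
Insert 48: 48 < 85 → go left; 48 > 46 → go right; 48 < 63 → go left. Place as left child of 63.
Insert 35: 35 < 85 → go left; 35 < 46 → go left; 35 > 33 → go right. Place as right child of 33.
Insert 80: 80 < 85 → go left; 80 > 46 → go right; 80 > 63 → go right. Place as right child of 63.
Insert 122: 122 > 85 → go right; 122 > 113 → go right; 122 > 117 → go right. Place as right child of 117.
Insert 61: 61 < 85 → go left; 61 > 46 → go right; 61 < 63 → go left; 61 > 48 → go right. Place as right child of 48.
Insert 107: 107 > 85 → go right; 107 < 113 → go left; 107 > 104 → go right; 107 < 109 → go left. Place as left child of 109.
Insert 112: 112 > 85 → go right; 112 < 113 → go left; 112 > 104 → go right; 112 > 109 → go right; 112 > 110 → go right. Place as right child of 110.
Insert 60: 60 < 85 → go left; 60 > 46 → go right; 60 < 63 → go left; 60 > 48 → go right; 60 < 61 → go left. Place as left child of 61.
Insert 55: 55 < 85 → go left; 55 > 46 → go right; 55 < 63 → go left; 55 > 48 → go right; 55 < 61 → go left; 55 < 60 → go left. Place as left child of 60.
Insert 102: 102 > 85 → go right; 102 < 113 → go left; 102 < 104 → go left; 102 > 97 → go right. Place as right child of 97.
Insert 44: 44 < 85 → go left; 44 < 46 → go left; 44 > 33 → go right; 44 > 35 → go right. Place as right child of 35.

85 46 113 33 63 104 117 29 35 48 80 97 109 122 44 61 102 107 110 60 112 55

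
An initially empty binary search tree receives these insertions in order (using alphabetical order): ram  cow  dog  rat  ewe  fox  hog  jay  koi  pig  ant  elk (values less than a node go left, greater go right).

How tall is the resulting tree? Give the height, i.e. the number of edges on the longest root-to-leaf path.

8

Resulting structure (node: left, right):
  ram: L=cow, R=rat
  cow: L=ant, R=dog
  dog: L=–, R=ewe
  rat: L=–, R=–
  ewe: L=elk, R=fox
  fox: L=–, R=hog
  hog: L=–, R=jay
  jay: L=–, R=koi
  koi: L=–, R=pig
  pig: L=–, R=–
  ant: L=–, R=–
  elk: L=–, R=–

The deepest node is pig at depth 8.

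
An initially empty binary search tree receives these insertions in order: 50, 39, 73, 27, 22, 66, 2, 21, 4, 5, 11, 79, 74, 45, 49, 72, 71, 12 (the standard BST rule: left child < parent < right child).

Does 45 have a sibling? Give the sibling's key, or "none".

27

Insert 50: tree is empty, so 50 becomes the root.
Insert 39: 39 < 50 → go left. Place as left child of 50.
Insert 73: 73 > 50 → go right. Place as right child of 50.
Insert 27: 27 < 50 → go left; 27 < 39 → go left. Place as left child of 39.
Insert 22: 22 < 50 → go left; 22 < 39 → go left; 22 < 27 → go left. Place as left child of 27.
Insert 66: 66 > 50 → go right; 66 < 73 → go left. Place as left child of 73.
Insert 2: 2 < 50 → go left; 2 < 39 → go left; 2 < 27 → go left; 2 < 22 → go left. Place as left child of 22.
Insert 21: 21 < 50 → go left; 21 < 39 → go left; 21 < 27 → go left; 21 < 22 → go left; 21 > 2 → go right. Place as right child of 2.
Insert 4: 4 < 50 → go left; 4 < 39 → go left; 4 < 27 → go left; 4 < 22 → go left; 4 > 2 → go right; 4 < 21 → go left. Place as left child of 21.
Insert 5: 5 < 50 → go left; 5 < 39 → go left; 5 < 27 → go left; 5 < 22 → go left; 5 > 2 → go right; 5 < 21 → go left; 5 > 4 → go right. Place as right child of 4.
Insert 11: 11 < 50 → go left; 11 < 39 → go left; 11 < 27 → go left; 11 < 22 → go left; 11 > 2 → go right; 11 < 21 → go left; 11 > 4 → go right; 11 > 5 → go right. Place as right child of 5.
Insert 79: 79 > 50 → go right; 79 > 73 → go right. Place as right child of 73.
Insert 74: 74 > 50 → go right; 74 > 73 → go right; 74 < 79 → go left. Place as left child of 79.
Insert 45: 45 < 50 → go left; 45 > 39 → go right. Place as right child of 39.
Insert 49: 49 < 50 → go left; 49 > 39 → go right; 49 > 45 → go right. Place as right child of 45.
Insert 72: 72 > 50 → go right; 72 < 73 → go left; 72 > 66 → go right. Place as right child of 66.
Insert 71: 71 > 50 → go right; 71 < 73 → go left; 71 > 66 → go right; 71 < 72 → go left. Place as left child of 72.
Insert 12: 12 < 50 → go left; 12 < 39 → go left; 12 < 27 → go left; 12 < 22 → go left; 12 > 2 → go right; 12 < 21 → go left; 12 > 4 → go right; 12 > 5 → go right; 12 > 11 → go right. Place as right child of 11.

45's parent is 39; the other child of 39 is 27.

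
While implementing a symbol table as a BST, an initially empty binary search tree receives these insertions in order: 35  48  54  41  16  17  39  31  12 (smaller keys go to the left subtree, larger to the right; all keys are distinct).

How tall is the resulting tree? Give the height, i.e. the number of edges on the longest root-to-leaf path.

3

35: root
48: right child of 35 (depth 1)
54: right child of 48 (depth 2)
41: left child of 48 (depth 2)
16: left child of 35 (depth 1)
17: right child of 16 (depth 2)
39: left child of 41 (depth 3)
31: right child of 17 (depth 3)
12: left child of 16 (depth 2)

The deepest node is 39 at depth 3.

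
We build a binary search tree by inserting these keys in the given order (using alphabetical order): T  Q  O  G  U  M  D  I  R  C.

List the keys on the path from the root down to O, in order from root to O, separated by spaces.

Resulting structure (node: left, right):
  T: L=Q, R=U
  Q: L=O, R=R
  O: L=G, R=–
  G: L=D, R=M
  U: L=–, R=–
  M: L=I, R=–
  D: L=C, R=–
  I: L=–, R=–
  R: L=–, R=–
  C: L=–, R=–

T Q O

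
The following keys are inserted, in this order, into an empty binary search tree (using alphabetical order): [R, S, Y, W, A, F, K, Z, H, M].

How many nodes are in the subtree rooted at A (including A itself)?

5

Resulting structure (node: left, right):
  R: L=A, R=S
  S: L=–, R=Y
  Y: L=W, R=Z
  W: L=–, R=–
  A: L=–, R=F
  F: L=–, R=K
  K: L=H, R=M
  Z: L=–, R=–
  H: L=–, R=–
  M: L=–, R=–

Subtree rooted at A contains: A, F, K, H, M — 5 nodes.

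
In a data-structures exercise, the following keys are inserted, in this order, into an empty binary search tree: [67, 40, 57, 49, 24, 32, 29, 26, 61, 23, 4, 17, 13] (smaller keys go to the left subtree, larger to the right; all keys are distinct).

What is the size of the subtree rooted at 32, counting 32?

3

Insert 67: tree is empty, so 67 becomes the root.
Insert 40: 40 < 67 → go left. Place as left child of 67.
Insert 57: 57 < 67 → go left; 57 > 40 → go right. Place as right child of 40.
Insert 49: 49 < 67 → go left; 49 > 40 → go right; 49 < 57 → go left. Place as left child of 57.
Insert 24: 24 < 67 → go left; 24 < 40 → go left. Place as left child of 40.
Insert 32: 32 < 67 → go left; 32 < 40 → go left; 32 > 24 → go right. Place as right child of 24.
Insert 29: 29 < 67 → go left; 29 < 40 → go left; 29 > 24 → go right; 29 < 32 → go left. Place as left child of 32.
Insert 26: 26 < 67 → go left; 26 < 40 → go left; 26 > 24 → go right; 26 < 32 → go left; 26 < 29 → go left. Place as left child of 29.
Insert 61: 61 < 67 → go left; 61 > 40 → go right; 61 > 57 → go right. Place as right child of 57.
Insert 23: 23 < 67 → go left; 23 < 40 → go left; 23 < 24 → go left. Place as left child of 24.
Insert 4: 4 < 67 → go left; 4 < 40 → go left; 4 < 24 → go left; 4 < 23 → go left. Place as left child of 23.
Insert 17: 17 < 67 → go left; 17 < 40 → go left; 17 < 24 → go left; 17 < 23 → go left; 17 > 4 → go right. Place as right child of 4.
Insert 13: 13 < 67 → go left; 13 < 40 → go left; 13 < 24 → go left; 13 < 23 → go left; 13 > 4 → go right; 13 < 17 → go left. Place as left child of 17.

Subtree rooted at 32 contains: 32, 29, 26 — 3 nodes.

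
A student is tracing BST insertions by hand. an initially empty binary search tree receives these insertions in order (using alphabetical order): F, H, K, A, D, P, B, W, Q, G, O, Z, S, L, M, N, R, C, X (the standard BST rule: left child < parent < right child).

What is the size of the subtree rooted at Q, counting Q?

3

Insert F: tree is empty, so F becomes the root.
Insert H: H > F → go right. Place as right child of F.
Insert K: K > F → go right; K > H → go right. Place as right child of H.
Insert A: A < F → go left. Place as left child of F.
Insert D: D < F → go left; D > A → go right. Place as right child of A.
Insert P: P > F → go right; P > H → go right; P > K → go right. Place as right child of K.
Insert B: B < F → go left; B > A → go right; B < D → go left. Place as left child of D.
Insert W: W > F → go right; W > H → go right; W > K → go right; W > P → go right. Place as right child of P.
Insert Q: Q > F → go right; Q > H → go right; Q > K → go right; Q > P → go right; Q < W → go left. Place as left child of W.
Insert G: G > F → go right; G < H → go left. Place as left child of H.
Insert O: O > F → go right; O > H → go right; O > K → go right; O < P → go left. Place as left child of P.
Insert Z: Z > F → go right; Z > H → go right; Z > K → go right; Z > P → go right; Z > W → go right. Place as right child of W.
Insert S: S > F → go right; S > H → go right; S > K → go right; S > P → go right; S < W → go left; S > Q → go right. Place as right child of Q.
Insert L: L > F → go right; L > H → go right; L > K → go right; L < P → go left; L < O → go left. Place as left child of O.
Insert M: M > F → go right; M > H → go right; M > K → go right; M < P → go left; M < O → go left; M > L → go right. Place as right child of L.
Insert N: N > F → go right; N > H → go right; N > K → go right; N < P → go left; N < O → go left; N > L → go right; N > M → go right. Place as right child of M.
Insert R: R > F → go right; R > H → go right; R > K → go right; R > P → go right; R < W → go left; R > Q → go right; R < S → go left. Place as left child of S.
Insert C: C < F → go left; C > A → go right; C < D → go left; C > B → go right. Place as right child of B.
Insert X: X > F → go right; X > H → go right; X > K → go right; X > P → go right; X > W → go right; X < Z → go left. Place as left child of Z.

Subtree rooted at Q contains: Q, S, R — 3 nodes.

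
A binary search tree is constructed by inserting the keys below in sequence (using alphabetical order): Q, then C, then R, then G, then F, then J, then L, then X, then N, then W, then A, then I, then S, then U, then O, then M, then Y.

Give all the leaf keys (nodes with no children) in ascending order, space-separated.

A F I M O U Y

Insert Q: tree is empty, so Q becomes the root.
Insert C: C < Q → go left. Place as left child of Q.
Insert R: R > Q → go right. Place as right child of Q.
Insert G: G < Q → go left; G > C → go right. Place as right child of C.
Insert F: F < Q → go left; F > C → go right; F < G → go left. Place as left child of G.
Insert J: J < Q → go left; J > C → go right; J > G → go right. Place as right child of G.
Insert L: L < Q → go left; L > C → go right; L > G → go right; L > J → go right. Place as right child of J.
Insert X: X > Q → go right; X > R → go right. Place as right child of R.
Insert N: N < Q → go left; N > C → go right; N > G → go right; N > J → go right; N > L → go right. Place as right child of L.
Insert W: W > Q → go right; W > R → go right; W < X → go left. Place as left child of X.
Insert A: A < Q → go left; A < C → go left. Place as left child of C.
Insert I: I < Q → go left; I > C → go right; I > G → go right; I < J → go left. Place as left child of J.
Insert S: S > Q → go right; S > R → go right; S < X → go left; S < W → go left. Place as left child of W.
Insert U: U > Q → go right; U > R → go right; U < X → go left; U < W → go left; U > S → go right. Place as right child of S.
Insert O: O < Q → go left; O > C → go right; O > G → go right; O > J → go right; O > L → go right; O > N → go right. Place as right child of N.
Insert M: M < Q → go left; M > C → go right; M > G → go right; M > J → go right; M > L → go right; M < N → go left. Place as left child of N.
Insert Y: Y > Q → go right; Y > R → go right; Y > X → go right. Place as right child of X.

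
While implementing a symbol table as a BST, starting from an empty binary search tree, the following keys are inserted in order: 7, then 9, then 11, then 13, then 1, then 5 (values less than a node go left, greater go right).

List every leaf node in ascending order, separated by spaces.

Insert 7: tree is empty, so 7 becomes the root.
Insert 9: 9 > 7 → go right. Place as right child of 7.
Insert 11: 11 > 7 → go right; 11 > 9 → go right. Place as right child of 9.
Insert 13: 13 > 7 → go right; 13 > 9 → go right; 13 > 11 → go right. Place as right child of 11.
Insert 1: 1 < 7 → go left. Place as left child of 7.
Insert 5: 5 < 7 → go left; 5 > 1 → go right. Place as right child of 1.

5 13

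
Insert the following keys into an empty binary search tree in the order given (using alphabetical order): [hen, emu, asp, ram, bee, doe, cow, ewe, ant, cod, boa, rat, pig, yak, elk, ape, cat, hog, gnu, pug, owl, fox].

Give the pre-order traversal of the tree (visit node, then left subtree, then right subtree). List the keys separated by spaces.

hen emu asp ant ape bee doe cow cod boa cat elk ewe gnu fox ram pig hog owl pug rat yak

Resulting structure (node: left, right):
  hen: L=emu, R=ram
  emu: L=asp, R=ewe
  asp: L=ant, R=bee
  ram: L=pig, R=rat
  bee: L=–, R=doe
  doe: L=cow, R=elk
  cow: L=cod, R=–
  ewe: L=–, R=gnu
  ant: L=–, R=ape
  cod: L=boa, R=–
  boa: L=–, R=cat
  rat: L=–, R=yak
  pig: L=hog, R=pug
  yak: L=–, R=–
  elk: L=–, R=–
  ape: L=–, R=–
  cat: L=–, R=–
  hog: L=–, R=owl
  gnu: L=fox, R=–
  pug: L=–, R=–
  owl: L=–, R=–
  fox: L=–, R=–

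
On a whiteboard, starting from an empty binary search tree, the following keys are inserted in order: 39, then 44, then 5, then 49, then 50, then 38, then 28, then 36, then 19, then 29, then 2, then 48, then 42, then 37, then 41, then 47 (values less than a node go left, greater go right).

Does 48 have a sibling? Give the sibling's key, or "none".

50

Resulting structure (node: left, right):
  39: L=5, R=44
  44: L=42, R=49
  5: L=2, R=38
  49: L=48, R=50
  50: L=–, R=–
  38: L=28, R=–
  28: L=19, R=36
  36: L=29, R=37
  19: L=–, R=–
  29: L=–, R=–
  2: L=–, R=–
  48: L=47, R=–
  42: L=41, R=–
  37: L=–, R=–
  41: L=–, R=–
  47: L=–, R=–

48's parent is 49; the other child of 49 is 50.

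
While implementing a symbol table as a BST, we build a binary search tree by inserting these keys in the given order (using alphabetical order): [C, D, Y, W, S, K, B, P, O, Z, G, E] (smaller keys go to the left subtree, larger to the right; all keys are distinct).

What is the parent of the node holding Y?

D

Resulting structure (node: left, right):
  C: L=B, R=D
  D: L=–, R=Y
  Y: L=W, R=Z
  W: L=S, R=–
  S: L=K, R=–
  K: L=G, R=P
  B: L=–, R=–
  P: L=O, R=–
  O: L=–, R=–
  Z: L=–, R=–
  G: L=E, R=–
  E: L=–, R=–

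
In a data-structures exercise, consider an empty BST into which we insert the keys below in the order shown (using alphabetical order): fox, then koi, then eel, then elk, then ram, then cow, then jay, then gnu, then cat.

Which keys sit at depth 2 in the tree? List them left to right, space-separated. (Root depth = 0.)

Insert fox: tree is empty, so fox becomes the root.
Insert koi: koi > fox → go right. Place as right child of fox.
Insert eel: eel < fox → go left. Place as left child of fox.
Insert elk: elk < fox → go left; elk > eel → go right. Place as right child of eel.
Insert ram: ram > fox → go right; ram > koi → go right. Place as right child of koi.
Insert cow: cow < fox → go left; cow < eel → go left. Place as left child of eel.
Insert jay: jay > fox → go right; jay < koi → go left. Place as left child of koi.
Insert gnu: gnu > fox → go right; gnu < koi → go left; gnu < jay → go left. Place as left child of jay.
Insert cat: cat < fox → go left; cat < eel → go left; cat < cow → go left. Place as left child of cow.

cow elk jay ram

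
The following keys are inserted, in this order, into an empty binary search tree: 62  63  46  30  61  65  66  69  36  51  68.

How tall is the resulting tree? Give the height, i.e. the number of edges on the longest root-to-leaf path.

62: root
63: right child of 62 (depth 1)
46: left child of 62 (depth 1)
30: left child of 46 (depth 2)
61: right child of 46 (depth 2)
65: right child of 63 (depth 2)
66: right child of 65 (depth 3)
69: right child of 66 (depth 4)
36: right child of 30 (depth 3)
51: left child of 61 (depth 3)
68: left child of 69 (depth 5)

The deepest node is 68 at depth 5.

5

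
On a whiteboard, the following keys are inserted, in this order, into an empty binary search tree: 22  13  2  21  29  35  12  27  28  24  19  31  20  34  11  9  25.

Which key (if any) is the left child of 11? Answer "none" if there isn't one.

9

Resulting structure (node: left, right):
  22: L=13, R=29
  13: L=2, R=21
  2: L=–, R=12
  21: L=19, R=–
  29: L=27, R=35
  35: L=31, R=–
  12: L=11, R=–
  27: L=24, R=28
  28: L=–, R=–
  24: L=–, R=25
  19: L=–, R=20
  31: L=–, R=34
  20: L=–, R=–
  34: L=–, R=–
  11: L=9, R=–
  9: L=–, R=–
  25: L=–, R=–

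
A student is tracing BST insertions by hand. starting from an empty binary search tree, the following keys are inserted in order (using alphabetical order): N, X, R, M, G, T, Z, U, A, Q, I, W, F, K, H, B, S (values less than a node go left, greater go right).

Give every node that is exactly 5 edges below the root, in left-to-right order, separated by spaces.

Insert N: tree is empty, so N becomes the root.
Insert X: X > N → go right. Place as right child of N.
Insert R: R > N → go right; R < X → go left. Place as left child of X.
Insert M: M < N → go left. Place as left child of N.
Insert G: G < N → go left; G < M → go left. Place as left child of M.
Insert T: T > N → go right; T < X → go left; T > R → go right. Place as right child of R.
Insert Z: Z > N → go right; Z > X → go right. Place as right child of X.
Insert U: U > N → go right; U < X → go left; U > R → go right; U > T → go right. Place as right child of T.
Insert A: A < N → go left; A < M → go left; A < G → go left. Place as left child of G.
Insert Q: Q > N → go right; Q < X → go left; Q < R → go left. Place as left child of R.
Insert I: I < N → go left; I < M → go left; I > G → go right. Place as right child of G.
Insert W: W > N → go right; W < X → go left; W > R → go right; W > T → go right; W > U → go right. Place as right child of U.
Insert F: F < N → go left; F < M → go left; F < G → go left; F > A → go right. Place as right child of A.
Insert K: K < N → go left; K < M → go left; K > G → go right; K > I → go right. Place as right child of I.
Insert H: H < N → go left; H < M → go left; H > G → go right; H < I → go left. Place as left child of I.
Insert B: B < N → go left; B < M → go left; B < G → go left; B > A → go right; B < F → go left. Place as left child of F.
Insert S: S > N → go right; S < X → go left; S > R → go right; S < T → go left. Place as left child of T.

B W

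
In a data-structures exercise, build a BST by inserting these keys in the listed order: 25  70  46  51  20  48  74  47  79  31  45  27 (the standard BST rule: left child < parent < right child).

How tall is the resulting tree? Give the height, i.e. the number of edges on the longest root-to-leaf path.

25: root
70: right child of 25 (depth 1)
46: left child of 70 (depth 2)
51: right child of 46 (depth 3)
20: left child of 25 (depth 1)
48: left child of 51 (depth 4)
74: right child of 70 (depth 2)
47: left child of 48 (depth 5)
79: right child of 74 (depth 3)
31: left child of 46 (depth 3)
45: right child of 31 (depth 4)
27: left child of 31 (depth 4)

The deepest node is 47 at depth 5.

5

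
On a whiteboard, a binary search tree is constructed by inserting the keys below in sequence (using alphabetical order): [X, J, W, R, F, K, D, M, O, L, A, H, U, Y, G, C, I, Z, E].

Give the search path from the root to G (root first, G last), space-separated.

X J F H G

Resulting structure (node: left, right):
  X: L=J, R=Y
  J: L=F, R=W
  W: L=R, R=–
  R: L=K, R=U
  F: L=D, R=H
  K: L=–, R=M
  D: L=A, R=E
  M: L=L, R=O
  O: L=–, R=–
  L: L=–, R=–
  A: L=–, R=C
  H: L=G, R=I
  U: L=–, R=–
  Y: L=–, R=Z
  G: L=–, R=–
  C: L=–, R=–
  I: L=–, R=–
  Z: L=–, R=–
  E: L=–, R=–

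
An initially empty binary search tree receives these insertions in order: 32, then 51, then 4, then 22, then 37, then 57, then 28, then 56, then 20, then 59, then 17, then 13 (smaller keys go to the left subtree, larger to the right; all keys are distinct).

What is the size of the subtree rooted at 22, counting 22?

5

Insert 32: tree is empty, so 32 becomes the root.
Insert 51: 51 > 32 → go right. Place as right child of 32.
Insert 4: 4 < 32 → go left. Place as left child of 32.
Insert 22: 22 < 32 → go left; 22 > 4 → go right. Place as right child of 4.
Insert 37: 37 > 32 → go right; 37 < 51 → go left. Place as left child of 51.
Insert 57: 57 > 32 → go right; 57 > 51 → go right. Place as right child of 51.
Insert 28: 28 < 32 → go left; 28 > 4 → go right; 28 > 22 → go right. Place as right child of 22.
Insert 56: 56 > 32 → go right; 56 > 51 → go right; 56 < 57 → go left. Place as left child of 57.
Insert 20: 20 < 32 → go left; 20 > 4 → go right; 20 < 22 → go left. Place as left child of 22.
Insert 59: 59 > 32 → go right; 59 > 51 → go right; 59 > 57 → go right. Place as right child of 57.
Insert 17: 17 < 32 → go left; 17 > 4 → go right; 17 < 22 → go left; 17 < 20 → go left. Place as left child of 20.
Insert 13: 13 < 32 → go left; 13 > 4 → go right; 13 < 22 → go left; 13 < 20 → go left; 13 < 17 → go left. Place as left child of 17.

Subtree rooted at 22 contains: 22, 20, 17, 13, 28 — 5 nodes.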